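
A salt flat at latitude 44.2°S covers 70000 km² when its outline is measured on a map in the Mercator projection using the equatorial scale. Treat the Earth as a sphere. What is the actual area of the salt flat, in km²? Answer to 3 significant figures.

For Mercator, h = k = sec φ (a conformal cylindrical projection has a single point scale, 1/cos φ).
Areal scale = k² = sec²φ = 1/cos²(44.2°) = 1/0.7169² = 1.946.
True area = apparent / (areal scale) = 70000 / 1.946 ≈ 36000 km².

36000 km²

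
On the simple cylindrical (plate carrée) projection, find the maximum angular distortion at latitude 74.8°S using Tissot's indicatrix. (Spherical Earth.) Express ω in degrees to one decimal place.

71.5°

Plate carrée maps x = Rλ, y = Rφ. The meridian scale is h = 1 and the parallel scale is k = 1/cos φ = sec φ.
At 74.8°: h = 1.000, k = 3.814; principal scales a = 3.814, b = 1.000.
sin(ω/2) = (a − b)/(a + b) = 2.814/4.814 = 0.5845, so ω = 2 arcsin(0.5845) ≈ 71.5°.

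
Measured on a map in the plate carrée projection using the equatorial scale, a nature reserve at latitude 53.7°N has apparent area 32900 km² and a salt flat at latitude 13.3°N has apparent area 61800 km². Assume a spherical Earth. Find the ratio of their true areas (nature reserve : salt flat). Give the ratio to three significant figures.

0.324

On the plate carrée, areal scale = h·k = 1 × sec φ, so true area = apparent × cos φ.
True area of nature reserve: 32900 × cos(53.7°) = 32900 × 0.5920 = 19480 km².
True area of salt flat: 61800 × cos(13.3°) = 61800 × 0.9732 = 60140 km².
Ratio = 19480 / 60140 ≈ 0.324.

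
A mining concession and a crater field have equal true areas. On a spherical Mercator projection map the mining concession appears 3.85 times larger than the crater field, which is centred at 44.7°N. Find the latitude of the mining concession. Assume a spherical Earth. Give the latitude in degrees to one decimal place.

For equal true areas on Mercator, apparent areas scale as sec²φ, so the ratio is cos²φ₂ / cos²φ₁.
cos²φ₂ / cos²φ₁ = 3.85  ⇒  cos φ₁ = cos 44.7° / √3.85 = 0.7108/1.962 = 0.3623.
φ₁ = arccos(0.3623) ≈ 68.8°.

68.8°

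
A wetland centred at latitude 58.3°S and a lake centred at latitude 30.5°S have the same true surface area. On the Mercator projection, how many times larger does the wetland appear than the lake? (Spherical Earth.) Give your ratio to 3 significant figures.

2.69

Mercator areal scale is sec²φ.
At 58.3°: sec²(58.3°) = 1/0.5255² = 3.622.
At 30.5°: sec²(30.5°) = 1/0.8616² = 1.347.
Ratio = 3.622/1.347 = cos²(30.5°)/cos²(58.3°) ≈ 2.69.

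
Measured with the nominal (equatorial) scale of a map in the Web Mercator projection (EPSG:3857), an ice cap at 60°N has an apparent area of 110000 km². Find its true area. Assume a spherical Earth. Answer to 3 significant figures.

Mercator is conformal, so the point scale is isotropic: h = k = sec φ = 1/cos φ.
Areal scale = k² = sec²φ = 1/cos²(60°) = 1/0.5000² = 4.000.
True area = apparent / (areal scale) = 110000 / 4.000 ≈ 27500 km².

27500 km²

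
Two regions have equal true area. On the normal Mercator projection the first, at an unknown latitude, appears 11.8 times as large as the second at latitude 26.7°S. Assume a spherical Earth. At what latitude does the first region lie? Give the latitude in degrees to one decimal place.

On Mercator, (apparent₁)/(apparent₂) = sec²φ₁ / sec²φ₂ when true areas are equal.
cos²φ₂ / cos²φ₁ = 11.8  ⇒  cos φ₁ = cos 26.7° / √11.8 = 0.8934/3.435 = 0.2601.
φ₁ = arccos(0.2601) ≈ 74.9°.

74.9°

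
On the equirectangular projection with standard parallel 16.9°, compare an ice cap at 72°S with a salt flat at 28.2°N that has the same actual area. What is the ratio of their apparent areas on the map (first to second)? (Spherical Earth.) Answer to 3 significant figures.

2.85

The equidistant cylindrical projection with φ₀ = 16.9° has h = 1 (meridians true) and k = cos φ₀ / cos φ along parallels.
Areal scale at 72°: h·k = 1.000 × 3.096 = 3.096.
Areal scale at 28.2°: h·k = 1.000 × 1.086 = 1.086.
Ratio = 3.096/1.086 ≈ 2.85.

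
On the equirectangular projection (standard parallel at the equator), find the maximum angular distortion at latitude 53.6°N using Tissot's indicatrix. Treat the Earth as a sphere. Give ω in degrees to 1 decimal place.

29.6°

For the equirectangular projection with φ₀ = 0 (plate carrée), h = 1 along meridians and k = sec φ along parallels.
At 53.6°: h = 1.000, k = 1.685; principal scales a = 1.685, b = 1.000.
sin(ω/2) = (a − b)/(a + b) = 0.6852/2.685 = 0.2552, so ω = 2 arcsin(0.2552) ≈ 29.6°.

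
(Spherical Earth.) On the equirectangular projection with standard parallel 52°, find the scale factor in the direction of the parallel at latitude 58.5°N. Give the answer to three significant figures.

1.18

In the equirectangular projection with standard parallel φ₀ = 52° (x = Rλ cos φ₀, y = Rφ), meridians are true-scale (h = 1) and the parallel scale is k = cos φ₀ / cos φ.
k = cos 52° / cos 58.5° = 0.6157/0.5225 = 1.178.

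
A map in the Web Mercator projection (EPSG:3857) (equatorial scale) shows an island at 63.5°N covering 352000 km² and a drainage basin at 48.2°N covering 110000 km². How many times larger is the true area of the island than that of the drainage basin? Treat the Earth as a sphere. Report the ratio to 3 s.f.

Since Mercator area scale is 1/cos²φ, the true area equals the apparent area multiplied by cos²φ.
True area of island: 352000 × cos²(63.5°) = 352000 × 0.1991 = 70080 km².
True area of drainage basin: 110000 × cos²(48.2°) = 110000 × 0.4443 = 48870 km².
Ratio = 70080 / 48870 ≈ 1.43.

1.43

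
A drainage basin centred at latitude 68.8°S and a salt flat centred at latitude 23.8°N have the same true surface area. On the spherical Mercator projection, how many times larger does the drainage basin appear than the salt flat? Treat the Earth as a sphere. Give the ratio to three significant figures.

6.40

On Mercator, area is exaggerated by sec²φ = 1/cos²φ.
At 68.8°: sec²(68.8°) = 1/0.3616² = 7.647.
At 23.8°: sec²(23.8°) = 1/0.9150² = 1.195.
Ratio = 7.647/1.195 = cos²(23.8°)/cos²(68.8°) ≈ 6.40.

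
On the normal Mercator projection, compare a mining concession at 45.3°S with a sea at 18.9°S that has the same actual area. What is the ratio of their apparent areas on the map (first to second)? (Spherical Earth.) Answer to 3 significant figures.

1.81

Mercator is conformal with k = sec φ, so areal scale = k² = sec²φ.
At 45.3°: sec²(45.3°) = 1/0.7034² = 2.021.
At 18.9°: sec²(18.9°) = 1/0.9461² = 1.117.
Ratio = 2.021/1.117 = cos²(18.9°)/cos²(45.3°) ≈ 1.81.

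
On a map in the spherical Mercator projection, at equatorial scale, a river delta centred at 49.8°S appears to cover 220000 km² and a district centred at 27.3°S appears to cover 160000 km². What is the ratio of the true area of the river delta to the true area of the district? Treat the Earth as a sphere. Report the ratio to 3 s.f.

0.725

On Mercator the areal scale is sec²φ, so true area = apparent × cos²φ.
True area of river delta: 220000 × cos²(49.8°) = 220000 × 0.4166 = 91660 km².
True area of district: 160000 × cos²(27.3°) = 160000 × 0.7896 = 126300 km².
Ratio = 91660 / 126300 ≈ 0.725.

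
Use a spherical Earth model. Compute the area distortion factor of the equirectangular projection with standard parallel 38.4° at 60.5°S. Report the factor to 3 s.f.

The equidistant cylindrical projection with φ₀ = 38.4° has h = 1 (meridians true) and k = cos φ₀ / cos φ along parallels.
Areal scale = h·k = 1 × cos φ₀ / cos φ; at 60.5°, h = 1.000, k = 1.592, so h·k = 1.592.

1.59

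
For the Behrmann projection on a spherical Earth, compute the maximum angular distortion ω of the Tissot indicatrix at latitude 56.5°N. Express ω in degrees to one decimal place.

50.0°

The Behrmann projection is cylindrical equal-area with φ₀ = 30°. A cylindrical equal-area projection with standard parallel φ₀ has meridian scale h = cos φ / cos φ₀ and parallel scale k = cos φ₀ / cos φ (so areas are preserved, h·k = 1).
At 56.5°: h = 0.6373, k = 1.569; principal scales a = 1.569, b = 0.6373.
sin(ω/2) = (a − b)/(a + b) = 0.9317/2.206 = 0.4223, so ω = 2 arcsin(0.4223) ≈ 50.0°.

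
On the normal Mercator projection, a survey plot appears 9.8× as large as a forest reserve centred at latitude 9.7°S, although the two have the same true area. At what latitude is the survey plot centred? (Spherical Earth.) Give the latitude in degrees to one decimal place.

On Mercator, (apparent₁)/(apparent₂) = sec²φ₁ / sec²φ₂ when true areas are equal.
cos²φ₂ / cos²φ₁ = 9.8  ⇒  cos φ₁ = cos 9.7° / √9.8 = 0.9857/3.130 = 0.3149.
φ₁ = arccos(0.3149) ≈ 71.6°.

71.6°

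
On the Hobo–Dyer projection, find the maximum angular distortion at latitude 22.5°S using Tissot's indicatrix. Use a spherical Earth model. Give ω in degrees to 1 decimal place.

The Hobo–Dyer projection is cylindrical equal-area with φ₀ = 37.5°. Cylindrical equal-area (φ₀ = 37.5°): h = cos φ / cos 37.5° along meridians, k = cos 37.5° / cos φ along parallels; h·k = 1.
At 22.5°: h = 1.165, k = 0.8587; principal scales a = 1.165, b = 0.8587.
sin(ω/2) = (a − b)/(a + b) = 0.3058/2.023 = 0.1511, so ω = 2 arcsin(0.1511) ≈ 17.4°.

17.4°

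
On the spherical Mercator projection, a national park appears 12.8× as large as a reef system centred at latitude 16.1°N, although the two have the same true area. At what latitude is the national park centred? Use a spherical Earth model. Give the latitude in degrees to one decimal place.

74.4°

For equal true areas on Mercator, apparent areas scale as sec²φ, so the ratio is cos²φ₂ / cos²φ₁.
cos²φ₂ / cos²φ₁ = 12.8  ⇒  cos φ₁ = cos 16.1° / √12.8 = 0.9608/3.578 = 0.2685.
φ₁ = arccos(0.2685) ≈ 74.4°.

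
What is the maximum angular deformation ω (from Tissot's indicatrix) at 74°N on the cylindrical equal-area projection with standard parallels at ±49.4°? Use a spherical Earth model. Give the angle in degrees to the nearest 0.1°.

88.2°

Cylindrical equal-area (φ₀ = 49.4°): h = cos φ / cos 49.4° along meridians, k = cos 49.4° / cos φ along parallels; h·k = 1.
At 74°: h = 0.4236, k = 2.361; principal scales a = 2.361, b = 0.4236.
sin(ω/2) = (a − b)/(a + b) = 1.937/2.785 = 0.6958, so ω = 2 arcsin(0.6958) ≈ 88.2°.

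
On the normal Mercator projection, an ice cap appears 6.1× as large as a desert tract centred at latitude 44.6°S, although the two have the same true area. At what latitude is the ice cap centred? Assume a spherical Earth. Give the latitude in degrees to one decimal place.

For equal true areas on Mercator, apparent areas scale as sec²φ, so the ratio is cos²φ₂ / cos²φ₁.
cos²φ₂ / cos²φ₁ = 6.1  ⇒  cos φ₁ = cos 44.6° / √6.1 = 0.7120/2.470 = 0.2883.
φ₁ = arccos(0.2883) ≈ 73.2°.

73.2°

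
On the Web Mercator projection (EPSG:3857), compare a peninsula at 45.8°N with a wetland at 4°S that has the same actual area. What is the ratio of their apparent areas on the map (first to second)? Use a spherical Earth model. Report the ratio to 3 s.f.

2.05

On Mercator, area is exaggerated by sec²φ = 1/cos²φ.
At 45.8°: sec²(45.8°) = 1/0.6972² = 2.057.
At 4°: sec²(4°) = 1/0.9976² = 1.005.
Ratio = 2.057/1.005 = cos²(4°)/cos²(45.8°) ≈ 2.05.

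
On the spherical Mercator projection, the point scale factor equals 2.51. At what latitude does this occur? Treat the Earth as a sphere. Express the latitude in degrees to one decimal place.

Mercator scale is k = sec φ = 1/cos φ.
1/cos φ = 2.51  ⇒  cos φ = 0.3984  ⇒  φ = arccos(0.3984) ≈ 66.5°.

66.5°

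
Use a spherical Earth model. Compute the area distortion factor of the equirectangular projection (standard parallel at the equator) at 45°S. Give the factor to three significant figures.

For the equirectangular projection with φ₀ = 0 (plate carrée), h = 1 along meridians and k = sec φ along parallels.
Areal scale = h·k = 1 × sec φ; at 45°, h = 1.000, k = 1.414, so h·k = 1.414.

1.41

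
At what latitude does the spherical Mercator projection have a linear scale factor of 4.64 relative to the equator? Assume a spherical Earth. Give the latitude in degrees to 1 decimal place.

77.6°

Mercator scale is k = sec φ = 1/cos φ.
1/cos φ = 4.64  ⇒  cos φ = 0.2155  ⇒  φ = arccos(0.2155) ≈ 77.6°.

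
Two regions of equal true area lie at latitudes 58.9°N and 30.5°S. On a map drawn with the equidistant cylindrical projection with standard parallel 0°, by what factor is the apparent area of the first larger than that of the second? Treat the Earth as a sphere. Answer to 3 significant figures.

1.67

For the equirectangular projection with φ₀ = 0 (plate carrée), h = 1 along meridians and k = sec φ along parallels.
Areal scale at 58.9°: h·k = 1.000 × 1.936 = 1.936.
Areal scale at 30.5°: h·k = 1.000 × 1.161 = 1.161.
Ratio = 1.936/1.161 ≈ 1.67.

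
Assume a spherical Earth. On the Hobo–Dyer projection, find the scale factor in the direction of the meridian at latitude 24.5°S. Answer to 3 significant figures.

1.15

The Hobo–Dyer projection is cylindrical equal-area with φ₀ = 37.5°. For cylindrical equal-area with standard parallel φ₀, h = cos φ / cos φ₀ and k = cos φ₀ / cos φ, so h·k = 1.
h = cos 24.5° / cos 37.5° = 0.9100/0.7934 = 1.147.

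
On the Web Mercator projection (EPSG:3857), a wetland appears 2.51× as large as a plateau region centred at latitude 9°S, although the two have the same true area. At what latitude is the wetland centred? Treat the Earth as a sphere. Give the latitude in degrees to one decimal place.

51.4°

For equal true areas on Mercator, apparent areas scale as sec²φ, so the ratio is cos²φ₂ / cos²φ₁.
cos²φ₂ / cos²φ₁ = 2.51  ⇒  cos φ₁ = cos 9° / √2.51 = 0.9877/1.584 = 0.6234.
φ₁ = arccos(0.6234) ≈ 51.4°.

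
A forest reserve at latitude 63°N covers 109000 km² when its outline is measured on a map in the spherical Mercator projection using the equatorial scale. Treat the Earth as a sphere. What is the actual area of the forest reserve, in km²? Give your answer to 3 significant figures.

For Mercator, h = k = sec φ (a conformal cylindrical projection has a single point scale, 1/cos φ).
Areal scale = k² = sec²φ = 1/cos²(63°) = 1/0.4540² = 4.852.
True area = apparent / (areal scale) = 109000 / 4.852 ≈ 22500 km².

22500 km²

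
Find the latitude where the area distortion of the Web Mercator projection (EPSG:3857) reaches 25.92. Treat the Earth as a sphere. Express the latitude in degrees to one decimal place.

Mercator areal scale is sec²φ.
sec²φ = 25.92  ⇒  cos²φ = 0.03858  ⇒  cos φ = 0.1964.
φ = arccos(0.1964) ≈ 78.7°.

78.7°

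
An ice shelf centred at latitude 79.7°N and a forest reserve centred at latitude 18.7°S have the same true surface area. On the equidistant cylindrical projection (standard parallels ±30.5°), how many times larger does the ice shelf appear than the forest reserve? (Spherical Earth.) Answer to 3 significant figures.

In the equirectangular projection with standard parallel φ₀ = 30.5° (x = Rλ cos φ₀, y = Rφ), meridians are true-scale (h = 1) and the parallel scale is k = cos φ₀ / cos φ.
Areal scale at 79.7°: h·k = 1.000 × 4.819 = 4.819.
Areal scale at 18.7°: h·k = 1.000 × 0.9096 = 0.9096.
Ratio = 4.819/0.9096 ≈ 5.30.

5.30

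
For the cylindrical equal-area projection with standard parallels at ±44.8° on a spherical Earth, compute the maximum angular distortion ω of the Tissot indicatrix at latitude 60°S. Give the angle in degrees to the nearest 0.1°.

For cylindrical equal-area with standard parallel φ₀, h = cos φ / cos φ₀ and k = cos φ₀ / cos φ, so h·k = 1.
At 60°: h = 0.7047, k = 1.419; principal scales a = 1.419, b = 0.7047.
sin(ω/2) = (a − b)/(a + b) = 0.7145/2.124 = 0.3364, so ω = 2 arcsin(0.3364) ≈ 39.3°.

39.3°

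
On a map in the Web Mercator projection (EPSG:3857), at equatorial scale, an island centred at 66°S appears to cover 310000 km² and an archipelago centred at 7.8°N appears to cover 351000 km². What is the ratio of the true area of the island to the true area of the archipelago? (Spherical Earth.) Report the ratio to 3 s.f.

Since Mercator area scale is 1/cos²φ, the true area equals the apparent area multiplied by cos²φ.
True area of island: 310000 × cos²(66°) = 310000 × 0.1654 = 51280 km².
True area of archipelago: 351000 × cos²(7.8°) = 351000 × 0.9816 = 344500 km².
Ratio = 51280 / 344500 ≈ 0.149.

0.149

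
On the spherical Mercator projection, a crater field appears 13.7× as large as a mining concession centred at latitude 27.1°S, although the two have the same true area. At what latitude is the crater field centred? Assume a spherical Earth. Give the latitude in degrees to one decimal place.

76.1°

For equal true areas on Mercator, apparent areas scale as sec²φ, so the ratio is cos²φ₂ / cos²φ₁.
cos²φ₂ / cos²φ₁ = 13.7  ⇒  cos φ₁ = cos 27.1° / √13.7 = 0.8902/3.701 = 0.2405.
φ₁ = arccos(0.2405) ≈ 76.1°.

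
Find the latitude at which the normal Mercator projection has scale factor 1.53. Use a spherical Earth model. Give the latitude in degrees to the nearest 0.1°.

49.2°

Mercator scale is k = sec φ = 1/cos φ.
1/cos φ = 1.53  ⇒  cos φ = 0.6536  ⇒  φ = arccos(0.6536) ≈ 49.2°.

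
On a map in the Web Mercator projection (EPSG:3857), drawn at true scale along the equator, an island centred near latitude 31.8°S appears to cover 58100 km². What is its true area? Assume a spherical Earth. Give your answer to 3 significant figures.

For Mercator, h = k = sec φ (a conformal cylindrical projection has a single point scale, 1/cos φ).
Areal scale = k² = sec²φ = 1/cos²(31.8°) = 1/0.8499² = 1.384.
True area = apparent / (areal scale) = 58100 / 1.384 ≈ 42000 km².

42000 km²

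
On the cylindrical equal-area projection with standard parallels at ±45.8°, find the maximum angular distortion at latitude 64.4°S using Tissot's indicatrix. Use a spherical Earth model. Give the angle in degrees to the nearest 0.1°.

A cylindrical equal-area projection with standard parallel φ₀ has meridian scale h = cos φ / cos φ₀ and parallel scale k = cos φ₀ / cos φ (so areas are preserved, h·k = 1).
At 64.4°: h = 0.6198, k = 1.613; principal scales a = 1.613, b = 0.6198.
sin(ω/2) = (a − b)/(a + b) = 0.9937/2.233 = 0.4450, so ω = 2 arcsin(0.4450) ≈ 52.8°.

52.8°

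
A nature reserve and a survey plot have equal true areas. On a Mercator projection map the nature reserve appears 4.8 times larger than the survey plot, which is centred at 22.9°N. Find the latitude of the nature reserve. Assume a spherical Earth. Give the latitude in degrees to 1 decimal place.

65.1°

Mercator areal scale is sec²φ, so apparent-area ratio = sec²φ₁ / sec²φ₂ = cos²φ₂ / cos²φ₁.
cos²φ₂ / cos²φ₁ = 4.8  ⇒  cos φ₁ = cos 22.9° / √4.8 = 0.9212/2.191 = 0.4205.
φ₁ = arccos(0.4205) ≈ 65.1°.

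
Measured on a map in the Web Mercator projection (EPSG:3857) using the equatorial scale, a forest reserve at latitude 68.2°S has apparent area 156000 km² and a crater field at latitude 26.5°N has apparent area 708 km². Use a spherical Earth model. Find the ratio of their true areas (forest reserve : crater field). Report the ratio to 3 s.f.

37.9

Mercator's areal exaggeration is sec²φ; hence true area = (apparent area) · cos²φ.
True area of forest reserve: 156000 × cos²(68.2°) = 156000 × 0.1379 = 21510 km².
True area of crater field: 708 × cos²(26.5°) = 708 × 0.8009 = 567.0 km².
Ratio = 21510 / 567.0 ≈ 37.9.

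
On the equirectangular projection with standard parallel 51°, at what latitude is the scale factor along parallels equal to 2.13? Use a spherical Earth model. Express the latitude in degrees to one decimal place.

72.8°

In the equirectangular projection with standard parallel φ₀ = 51° (x = Rλ cos φ₀, y = Rφ), meridians are true-scale (h = 1) and the parallel scale is k = cos φ₀ / cos φ.
k = cos φ₀ / cos φ = 2.13  ⇒  cos φ = cos 51° / 2.13 = 0.2955.
φ = arccos(0.2955) ≈ 72.8°.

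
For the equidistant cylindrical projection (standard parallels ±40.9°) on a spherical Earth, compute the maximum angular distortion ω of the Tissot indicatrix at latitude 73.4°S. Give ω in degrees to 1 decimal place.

53.7°

The equidistant cylindrical projection with φ₀ = 40.9° has h = 1 (meridians true) and k = cos φ₀ / cos φ along parallels.
At 73.4°: h = 1.000, k = 2.646; principal scales a = 2.646, b = 1.000.
sin(ω/2) = (a − b)/(a + b) = 1.646/3.646 = 0.4514, so ω = 2 arcsin(0.4514) ≈ 53.7°.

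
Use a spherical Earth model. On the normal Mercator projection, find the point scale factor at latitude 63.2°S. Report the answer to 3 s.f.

2.22

The Mercator projection is conformal; its linear scale factor is the same in every direction and equals sec φ = 1/cos φ.
k = 1/cos 63.2° = 1/0.4509 = 2.218.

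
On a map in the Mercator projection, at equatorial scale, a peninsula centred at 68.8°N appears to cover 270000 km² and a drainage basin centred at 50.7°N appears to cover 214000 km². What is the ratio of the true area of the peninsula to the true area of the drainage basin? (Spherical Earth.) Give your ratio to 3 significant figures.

0.411

On Mercator the areal scale is sec²φ, so true area = apparent × cos²φ.
True area of peninsula: 270000 × cos²(68.8°) = 270000 × 0.1308 = 35310 km².
True area of drainage basin: 214000 × cos²(50.7°) = 214000 × 0.4012 = 85850 km².
Ratio = 35310 / 85850 ≈ 0.411.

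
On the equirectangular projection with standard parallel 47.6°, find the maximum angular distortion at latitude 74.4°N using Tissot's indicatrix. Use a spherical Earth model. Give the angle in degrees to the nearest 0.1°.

The equidistant cylindrical projection with φ₀ = 47.6° has h = 1 (meridians true) and k = cos φ₀ / cos φ along parallels.
At 74.4°: h = 1.000, k = 2.507; principal scales a = 2.507, b = 1.000.
sin(ω/2) = (a − b)/(a + b) = 1.507/3.507 = 0.4298, so ω = 2 arcsin(0.4298) ≈ 50.9°.

50.9°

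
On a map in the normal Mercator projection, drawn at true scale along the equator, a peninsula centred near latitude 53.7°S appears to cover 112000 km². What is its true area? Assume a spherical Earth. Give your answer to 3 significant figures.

The Mercator projection is conformal; its linear scale factor is the same in every direction and equals sec φ = 1/cos φ.
Areal scale = k² = sec²φ = 1/cos²(53.7°) = 1/0.5920² = 2.853.
True area = apparent / (areal scale) = 112000 / 2.853 ≈ 39300 km².

39300 km²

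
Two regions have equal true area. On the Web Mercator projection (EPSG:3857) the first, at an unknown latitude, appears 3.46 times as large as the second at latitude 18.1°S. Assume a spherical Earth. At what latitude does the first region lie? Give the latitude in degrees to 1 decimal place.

Mercator areal scale is sec²φ, so apparent-area ratio = sec²φ₁ / sec²φ₂ = cos²φ₂ / cos²φ₁.
cos²φ₂ / cos²φ₁ = 3.46  ⇒  cos φ₁ = cos 18.1° / √3.46 = 0.9505/1.860 = 0.5110.
φ₁ = arccos(0.5110) ≈ 59.3°.

59.3°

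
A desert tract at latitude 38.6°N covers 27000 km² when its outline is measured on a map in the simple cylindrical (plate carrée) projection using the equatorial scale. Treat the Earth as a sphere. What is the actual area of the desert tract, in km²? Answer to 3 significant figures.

In the plate carrée (x = Rλ, y = Rφ), meridians are true-scale (h = 1) and parallels are stretched by k = sec φ.
Areal scale = h·k = 1 × sec φ; at 38.6°, h = 1.000, k = 1.280, so h·k = 1.280.
True area = apparent / (areal scale) = 27000 / 1.280 ≈ 21100 km².

21100 km²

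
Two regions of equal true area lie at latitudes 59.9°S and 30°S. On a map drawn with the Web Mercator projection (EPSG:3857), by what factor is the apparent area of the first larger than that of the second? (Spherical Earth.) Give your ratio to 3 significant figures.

2.98

Mercator areal scale is sec²φ.
At 59.9°: sec²(59.9°) = 1/0.5015² = 3.976.
At 30°: sec²(30°) = 1/0.8660² = 1.333.
Ratio = 3.976/1.333 = cos²(30°)/cos²(59.9°) ≈ 2.98.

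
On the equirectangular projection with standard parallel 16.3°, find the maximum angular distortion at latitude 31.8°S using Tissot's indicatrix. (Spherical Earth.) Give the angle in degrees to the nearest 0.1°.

7.0°

In the equirectangular projection with standard parallel φ₀ = 16.3° (x = Rλ cos φ₀, y = Rφ), meridians are true-scale (h = 1) and the parallel scale is k = cos φ₀ / cos φ.
At 31.8°: h = 1.000, k = 1.129; principal scales a = 1.129, b = 1.000.
sin(ω/2) = (a − b)/(a + b) = 0.1293/2.129 = 0.06074, so ω = 2 arcsin(0.06074) ≈ 7.0°.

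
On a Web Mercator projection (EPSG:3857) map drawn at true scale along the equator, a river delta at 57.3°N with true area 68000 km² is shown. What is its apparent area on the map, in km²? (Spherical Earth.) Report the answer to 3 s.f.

233000 km²

For Mercator, h = k = sec φ (a conformal cylindrical projection has a single point scale, 1/cos φ).
Areal scale = k² = sec²φ = 1/cos²(57.3°) = 1/0.5402² = 3.426.
Apparent area = 68000 × 3.426 ≈ 233000 km².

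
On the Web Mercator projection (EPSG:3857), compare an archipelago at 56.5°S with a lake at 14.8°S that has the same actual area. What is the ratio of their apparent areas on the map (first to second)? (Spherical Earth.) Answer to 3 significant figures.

3.07

Mercator areal scale is sec²φ.
At 56.5°: sec²(56.5°) = 1/0.5519² = 3.283.
At 14.8°: sec²(14.8°) = 1/0.9668² = 1.070.
Ratio = 3.283/1.070 = cos²(14.8°)/cos²(56.5°) ≈ 3.07.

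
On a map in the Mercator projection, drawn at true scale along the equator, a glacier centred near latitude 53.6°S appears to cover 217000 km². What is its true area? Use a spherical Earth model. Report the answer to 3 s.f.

76400 km²

The Mercator projection is conformal; its linear scale factor is the same in every direction and equals sec φ = 1/cos φ.
Areal scale = k² = sec²φ = 1/cos²(53.6°) = 1/0.5934² = 2.840.
True area = apparent / (areal scale) = 217000 / 2.840 ≈ 76400 km².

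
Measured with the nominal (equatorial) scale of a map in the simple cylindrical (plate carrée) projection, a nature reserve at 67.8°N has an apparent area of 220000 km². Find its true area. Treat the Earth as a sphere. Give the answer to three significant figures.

83100 km²

In the plate carrée (x = Rλ, y = Rφ), meridians are true-scale (h = 1) and parallels are stretched by k = sec φ.
Areal scale = h·k = 1 × sec φ; at 67.8°, h = 1.000, k = 2.647, so h·k = 2.647.
True area = apparent / (areal scale) = 220000 / 2.647 ≈ 83100 km².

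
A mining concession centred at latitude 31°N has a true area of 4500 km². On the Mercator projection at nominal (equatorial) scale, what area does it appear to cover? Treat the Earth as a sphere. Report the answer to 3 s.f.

6120 km²

Mercator is conformal, so the point scale is isotropic: h = k = sec φ = 1/cos φ.
Areal scale = k² = sec²φ = 1/cos²(31°) = 1/0.8572² = 1.361.
Apparent area = 4500 × 1.361 ≈ 6120 km².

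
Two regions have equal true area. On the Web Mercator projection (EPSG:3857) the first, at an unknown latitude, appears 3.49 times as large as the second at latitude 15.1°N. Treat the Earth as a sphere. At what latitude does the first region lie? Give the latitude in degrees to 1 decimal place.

58.9°

On Mercator, (apparent₁)/(apparent₂) = sec²φ₁ / sec²φ₂ when true areas are equal.
cos²φ₂ / cos²φ₁ = 3.49  ⇒  cos φ₁ = cos 15.1° / √3.49 = 0.9655/1.868 = 0.5168.
φ₁ = arccos(0.5168) ≈ 58.9°.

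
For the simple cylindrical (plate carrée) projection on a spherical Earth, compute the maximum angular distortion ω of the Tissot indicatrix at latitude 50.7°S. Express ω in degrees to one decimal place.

For the equirectangular projection with φ₀ = 0 (plate carrée), h = 1 along meridians and k = sec φ along parallels.
At 50.7°: h = 1.000, k = 1.579; principal scales a = 1.579, b = 1.000.
sin(ω/2) = (a − b)/(a + b) = 0.5788/2.579 = 0.2245, so ω = 2 arcsin(0.2245) ≈ 25.9°.

25.9°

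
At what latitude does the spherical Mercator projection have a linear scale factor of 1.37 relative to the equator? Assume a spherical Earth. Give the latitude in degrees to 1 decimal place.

43.1°

Mercator scale is k = sec φ = 1/cos φ.
1/cos φ = 1.37  ⇒  cos φ = 0.7299  ⇒  φ = arccos(0.7299) ≈ 43.1°.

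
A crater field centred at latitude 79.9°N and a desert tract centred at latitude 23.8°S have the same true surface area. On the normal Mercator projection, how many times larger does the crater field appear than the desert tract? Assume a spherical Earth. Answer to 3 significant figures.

Mercator areal scale is sec²φ.
At 79.9°: sec²(79.9°) = 1/0.1754² = 32.52.
At 23.8°: sec²(23.8°) = 1/0.9150² = 1.195.
Ratio = 32.52/1.195 = cos²(23.8°)/cos²(79.9°) ≈ 27.2.

27.2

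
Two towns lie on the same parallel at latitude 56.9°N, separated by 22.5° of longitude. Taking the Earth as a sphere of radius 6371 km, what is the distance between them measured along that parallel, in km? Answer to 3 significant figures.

1370 km

Arc length along a parallel = R cos φ · Δλ (with Δλ in radians).
= 6371 × cos 56.9° × (22.5° × π/180) = 6371 × 0.5461 × 0.3927 ≈ 1370 km.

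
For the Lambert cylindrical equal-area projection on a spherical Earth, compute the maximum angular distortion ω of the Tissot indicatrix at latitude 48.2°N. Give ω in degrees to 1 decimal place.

45.3°

The Lambert cylindrical equal-area projection is the cylindrical equal-area projection with its standard parallel at the equator (φ₀ = 0). Cylindrical equal-area (φ₀ = 0°): h = cos φ / cos 0° along meridians, k = cos 0° / cos φ along parallels; h·k = 1.
At 48.2°: h = 0.6665, k = 1.500; principal scales a = 1.500, b = 0.6665.
sin(ω/2) = (a − b)/(a + b) = 0.8338/2.167 = 0.3848, so ω = 2 arcsin(0.3848) ≈ 45.3°.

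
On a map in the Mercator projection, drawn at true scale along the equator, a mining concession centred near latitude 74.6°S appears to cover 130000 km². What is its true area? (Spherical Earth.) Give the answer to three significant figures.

The Mercator projection is conformal; its linear scale factor is the same in every direction and equals sec φ = 1/cos φ.
Areal scale = k² = sec²φ = 1/cos²(74.6°) = 1/0.2656² = 14.18.
True area = apparent / (areal scale) = 130000 / 14.18 ≈ 9170 km².

9170 km²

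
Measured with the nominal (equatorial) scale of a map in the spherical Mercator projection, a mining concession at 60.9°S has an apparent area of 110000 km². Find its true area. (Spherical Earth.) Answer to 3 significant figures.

Mercator is conformal, so the point scale is isotropic: h = k = sec φ = 1/cos φ.
Areal scale = k² = sec²φ = 1/cos²(60.9°) = 1/0.4863² = 4.228.
True area = apparent / (areal scale) = 110000 / 4.228 ≈ 26000 km².

26000 km²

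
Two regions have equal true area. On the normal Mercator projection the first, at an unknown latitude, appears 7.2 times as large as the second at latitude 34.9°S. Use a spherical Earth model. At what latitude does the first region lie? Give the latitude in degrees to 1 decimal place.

72.2°

For equal true areas on Mercator, apparent areas scale as sec²φ, so the ratio is cos²φ₂ / cos²φ₁.
cos²φ₂ / cos²φ₁ = 7.2  ⇒  cos φ₁ = cos 34.9° / √7.2 = 0.8202/2.683 = 0.3057.
φ₁ = arccos(0.3057) ≈ 72.2°.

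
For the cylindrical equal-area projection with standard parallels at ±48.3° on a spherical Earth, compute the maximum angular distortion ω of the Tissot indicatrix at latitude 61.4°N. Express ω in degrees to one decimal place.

For cylindrical equal-area with standard parallel φ₀, h = cos φ / cos φ₀ and k = cos φ₀ / cos φ, so h·k = 1.
At 61.4°: h = 0.7196, k = 1.390; principal scales a = 1.390, b = 0.7196.
sin(ω/2) = (a − b)/(a + b) = 0.6701/2.109 = 0.3177, so ω = 2 arcsin(0.3177) ≈ 37.0°.

37.0°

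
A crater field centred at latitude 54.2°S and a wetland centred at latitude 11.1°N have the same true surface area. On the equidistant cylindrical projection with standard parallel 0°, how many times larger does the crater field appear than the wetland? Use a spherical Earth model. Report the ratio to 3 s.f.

1.68

In the plate carrée (x = Rλ, y = Rφ), meridians are true-scale (h = 1) and parallels are stretched by k = sec φ.
Areal scale at 54.2°: h·k = 1.000 × 1.710 = 1.710.
Areal scale at 11.1°: h·k = 1.000 × 1.019 = 1.019.
Ratio = 1.710/1.019 ≈ 1.68.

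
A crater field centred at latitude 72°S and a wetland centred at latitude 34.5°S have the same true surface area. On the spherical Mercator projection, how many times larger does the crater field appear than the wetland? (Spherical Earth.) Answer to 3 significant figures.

On Mercator, area is exaggerated by sec²φ = 1/cos²φ.
At 72°: sec²(72°) = 1/0.3090² = 10.47.
At 34.5°: sec²(34.5°) = 1/0.8241² = 1.472.
Ratio = 10.47/1.472 = cos²(34.5°)/cos²(72°) ≈ 7.11.

7.11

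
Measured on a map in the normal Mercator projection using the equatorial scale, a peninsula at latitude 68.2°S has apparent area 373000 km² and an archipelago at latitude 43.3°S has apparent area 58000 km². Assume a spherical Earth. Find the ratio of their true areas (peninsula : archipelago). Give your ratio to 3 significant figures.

Since Mercator area scale is 1/cos²φ, the true area equals the apparent area multiplied by cos²φ.
True area of peninsula: 373000 × cos²(68.2°) = 373000 × 0.1379 = 51440 km².
True area of archipelago: 58000 × cos²(43.3°) = 58000 × 0.5297 = 30720 km².
Ratio = 51440 / 30720 ≈ 1.67.

1.67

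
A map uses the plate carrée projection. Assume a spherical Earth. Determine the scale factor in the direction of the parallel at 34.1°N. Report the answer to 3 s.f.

For the equirectangular projection with φ₀ = 0 (plate carrée), h = 1 along meridians and k = sec φ along parallels.
k = 1/cos 34.1° = 1/0.8281 = 1.208.

1.21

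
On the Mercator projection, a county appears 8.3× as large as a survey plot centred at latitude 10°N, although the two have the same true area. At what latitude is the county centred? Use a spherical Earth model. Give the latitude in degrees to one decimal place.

Mercator areal scale is sec²φ, so apparent-area ratio = sec²φ₁ / sec²φ₂ = cos²φ₂ / cos²φ₁.
cos²φ₂ / cos²φ₁ = 8.3  ⇒  cos φ₁ = cos 10° / √8.3 = 0.9848/2.881 = 0.3418.
φ₁ = arccos(0.3418) ≈ 70.0°.

70.0°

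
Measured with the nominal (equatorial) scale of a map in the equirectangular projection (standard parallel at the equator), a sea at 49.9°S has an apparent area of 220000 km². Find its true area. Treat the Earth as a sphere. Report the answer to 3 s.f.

142000 km²

For the equirectangular projection with φ₀ = 0 (plate carrée), h = 1 along meridians and k = sec φ along parallels.
Areal scale = h·k = 1 × sec φ; at 49.9°, h = 1.000, k = 1.552, so h·k = 1.552.
True area = apparent / (areal scale) = 220000 / 1.552 ≈ 142000 km².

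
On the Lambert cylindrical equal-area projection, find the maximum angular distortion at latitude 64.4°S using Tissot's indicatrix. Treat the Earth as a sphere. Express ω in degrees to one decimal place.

86.5°

The Lambert cylindrical equal-area projection is the cylindrical equal-area projection with its standard parallel at the equator (φ₀ = 0). A cylindrical equal-area projection with standard parallel φ₀ has meridian scale h = cos φ / cos φ₀ and parallel scale k = cos φ₀ / cos φ (so areas are preserved, h·k = 1).
At 64.4°: h = 0.4321, k = 2.314; principal scales a = 2.314, b = 0.4321.
sin(ω/2) = (a − b)/(a + b) = 1.882/2.746 = 0.6853, so ω = 2 arcsin(0.6853) ≈ 86.5°.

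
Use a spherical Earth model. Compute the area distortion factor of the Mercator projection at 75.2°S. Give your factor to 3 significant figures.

15.3

For Mercator, h = k = sec φ (a conformal cylindrical projection has a single point scale, 1/cos φ).
Areal scale = k² = sec²φ = 1/cos²(75.2°) = 1/0.2554² = 15.33.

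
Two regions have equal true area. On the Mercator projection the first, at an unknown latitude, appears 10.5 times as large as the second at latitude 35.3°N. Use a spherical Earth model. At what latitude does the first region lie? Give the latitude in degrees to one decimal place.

75.4°

On Mercator, (apparent₁)/(apparent₂) = sec²φ₁ / sec²φ₂ when true areas are equal.
cos²φ₂ / cos²φ₁ = 10.5  ⇒  cos φ₁ = cos 35.3° / √10.5 = 0.8161/3.240 = 0.2519.
φ₁ = arccos(0.2519) ≈ 75.4°.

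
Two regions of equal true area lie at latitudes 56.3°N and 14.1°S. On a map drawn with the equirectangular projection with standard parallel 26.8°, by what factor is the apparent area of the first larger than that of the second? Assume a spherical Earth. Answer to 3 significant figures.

With standard parallel φ₀ = 26.8°, the equirectangular projection gives x = Rλ cos φ₀, y = Rφ, so h = 1 and k = cos 26.8° / cos φ.
Areal scale at 56.3°: h·k = 1.000 × 1.609 = 1.609.
Areal scale at 14.1°: h·k = 1.000 × 0.9203 = 0.9203.
Ratio = 1.609/0.9203 ≈ 1.75.

1.75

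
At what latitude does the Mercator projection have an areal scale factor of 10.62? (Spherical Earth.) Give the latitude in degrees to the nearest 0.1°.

Mercator areal scale is sec²φ.
sec²φ = 10.62  ⇒  cos²φ = 0.09416  ⇒  cos φ = 0.3069.
φ = arccos(0.3069) ≈ 72.1°.

72.1°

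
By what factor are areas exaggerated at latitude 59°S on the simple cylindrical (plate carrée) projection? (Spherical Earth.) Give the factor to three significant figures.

1.94

Plate carrée maps x = Rλ, y = Rφ. The meridian scale is h = 1 and the parallel scale is k = 1/cos φ = sec φ.
Areal scale = h·k = 1 × sec φ; at 59°, h = 1.000, k = 1.942, so h·k = 1.942.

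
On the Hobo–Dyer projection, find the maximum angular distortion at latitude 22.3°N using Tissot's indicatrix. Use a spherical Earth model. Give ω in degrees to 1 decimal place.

Hobo–Dyer is a cylindrical equal-area projection with standard parallels at ±37.5°. Cylindrical equal-area (φ₀ = 37.5°): h = cos φ / cos 37.5° along meridians, k = cos 37.5° / cos φ along parallels; h·k = 1.
At 22.3°: h = 1.166, k = 0.8575; principal scales a = 1.166, b = 0.8575.
sin(ω/2) = (a − b)/(a + b) = 0.3087/2.024 = 0.1526, so ω = 2 arcsin(0.1526) ≈ 17.5°.

17.5°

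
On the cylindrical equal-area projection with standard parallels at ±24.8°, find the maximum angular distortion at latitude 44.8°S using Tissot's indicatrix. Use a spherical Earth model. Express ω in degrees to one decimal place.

Cylindrical equal-area (φ₀ = 24.8°): h = cos φ / cos 24.8° along meridians, k = cos 24.8° / cos φ along parallels; h·k = 1.
At 44.8°: h = 0.7817, k = 1.279; principal scales a = 1.279, b = 0.7817.
sin(ω/2) = (a − b)/(a + b) = 0.4977/2.061 = 0.2415, so ω = 2 arcsin(0.2415) ≈ 27.9°.

27.9°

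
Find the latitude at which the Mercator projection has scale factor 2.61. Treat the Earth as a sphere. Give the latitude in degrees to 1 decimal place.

67.5°

Mercator scale is k = sec φ = 1/cos φ.
1/cos φ = 2.61  ⇒  cos φ = 0.3831  ⇒  φ = arccos(0.3831) ≈ 67.5°.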